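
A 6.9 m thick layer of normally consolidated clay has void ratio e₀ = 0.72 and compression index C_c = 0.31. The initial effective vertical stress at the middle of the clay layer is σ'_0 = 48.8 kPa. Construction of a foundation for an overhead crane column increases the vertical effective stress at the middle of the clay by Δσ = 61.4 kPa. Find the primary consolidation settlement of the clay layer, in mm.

Final effective stress: σ'_f = σ'_0 + Δσ = 48.8 + 61.4 = 110.2 kPa.
Normally consolidated clay, so the full stress increment lies on the virgin compression line:
S_c = C_c·H/(1+e₀)·log₁₀(σ'_f/σ'_0) = 0.31×6.9/(1+0.72)×log₁₀(110.2/48.8)
    = 1.2436 × 0.35376 = 0.4399 m

S_c ≈ 440 mm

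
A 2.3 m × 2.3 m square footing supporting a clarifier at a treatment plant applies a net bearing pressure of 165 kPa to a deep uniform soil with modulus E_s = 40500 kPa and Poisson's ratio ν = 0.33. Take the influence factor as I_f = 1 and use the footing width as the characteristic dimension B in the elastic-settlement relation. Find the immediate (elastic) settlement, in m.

Immediate (elastic) settlement: S_e = q·B·(1−ν²)/E_s · I_f.
S_e = 165 × 2.3 × (1 − 0.33²) / 40500 × 1
    = 165 × 2.3 × 0.8911 / 40500 × 1
    = 0.00835 m

S_e ≈ 0.00835 m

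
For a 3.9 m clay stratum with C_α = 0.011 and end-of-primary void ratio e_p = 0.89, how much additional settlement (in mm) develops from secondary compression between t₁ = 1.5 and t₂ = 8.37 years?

Secondary compression: S_s = C_α·H/(1+e_p)·log₁₀(t₂/t₁)
S_s = 0.011×3.9/(1+0.89)×log₁₀(8.37/1.5)
    = 0.0227 × 0.7466 = 0.01695 m

S_s ≈ 16.9 mm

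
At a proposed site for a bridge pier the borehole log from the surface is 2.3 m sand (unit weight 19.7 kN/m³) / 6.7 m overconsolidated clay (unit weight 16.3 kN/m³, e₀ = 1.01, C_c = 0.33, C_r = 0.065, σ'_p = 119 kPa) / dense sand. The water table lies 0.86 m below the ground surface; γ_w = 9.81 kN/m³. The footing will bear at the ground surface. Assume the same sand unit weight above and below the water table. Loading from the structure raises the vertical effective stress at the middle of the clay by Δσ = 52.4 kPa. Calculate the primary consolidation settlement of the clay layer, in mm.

Mid-depth of clay below the ground surface: z = 2.3 + 6.7/2 = 5.65 m.
Total vertical stress at mid-clay: σ_v = 19.7×2.3 + 16.3×3.35 = 99.915 kPa.
Pore pressure: u = 9.81×(5.65 − 0.86) = 46.99 kPa.
Initial effective stress: σ'_0 = σ_v − u = 99.915 − 46.99 = 52.925 kPa.
Final effective stress: σ'_f = 52.925 + 52.4 = 105.32 kPa.
σ'_f = 105.32 ≤ σ'_p = 119 kPa, so the clay remains overconsolidated and only the recompression index applies:
S_c = C_r·H/(1+e₀)·log₁₀(σ'_f/σ'_0) = 0.065×6.7/2.01×log₁₀(105.32/52.925)
    = 0.21666 × 0.29885 = 0.06475 m

S_c ≈ 64.8 mm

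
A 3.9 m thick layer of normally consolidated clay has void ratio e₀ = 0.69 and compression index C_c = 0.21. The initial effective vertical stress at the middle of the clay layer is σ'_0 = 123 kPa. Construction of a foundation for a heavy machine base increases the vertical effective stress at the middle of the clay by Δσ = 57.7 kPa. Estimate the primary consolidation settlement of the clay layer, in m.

Final effective stress: σ'_f = σ'_0 + Δσ = 123 + 57.7 = 180.7 kPa.
Normally consolidated clay, so the full stress increment lies on the virgin compression line:
S_c = C_c·H/(1+e₀)·log₁₀(σ'_f/σ'_0) = 0.21×3.9/(1+0.69)×log₁₀(180.7/123)
    = 0.48462 × 0.16705 = 0.08096 m

S_c ≈ 0.081 m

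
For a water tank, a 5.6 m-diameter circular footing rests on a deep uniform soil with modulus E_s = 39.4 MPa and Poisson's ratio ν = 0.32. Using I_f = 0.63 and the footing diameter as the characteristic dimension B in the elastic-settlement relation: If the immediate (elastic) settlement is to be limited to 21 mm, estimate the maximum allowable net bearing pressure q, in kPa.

q ≈ 261 kPa

E_s = 39.4 MPa = 39400 kPa.
S_e = q·B·(1−ν²)/E_s · I_f  ⇒  q = S_e·E_s / (B·(1−ν²)·I_f).
q = 0.021 × 39400 / (5.6 × 0.8976 × 0.63) = 261.3 kPa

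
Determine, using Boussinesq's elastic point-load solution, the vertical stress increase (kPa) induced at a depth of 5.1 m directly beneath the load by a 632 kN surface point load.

Boussinesq vertical stress below a point load on an elastic half-space:
Δσ_z = 3P/(2πz²) · [1 + (r/z)²]^(−5/2)
r/z = 0/5.1 = 0; [1+(r/z)²]^(−5/2) = 1.
Δσ_z = 3×632/(2π×5.1²) × 1 = 11.602 × 1 = 11.6 kPa

Δσ_z ≈ 11.6 kPa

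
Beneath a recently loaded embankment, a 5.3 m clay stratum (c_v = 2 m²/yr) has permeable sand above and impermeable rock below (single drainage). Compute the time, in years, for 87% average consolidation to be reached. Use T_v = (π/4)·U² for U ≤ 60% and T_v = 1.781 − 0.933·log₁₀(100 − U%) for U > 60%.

Drainage path length: H_d = H = 5.3 m (single drainage).
U > 60%: T_v = 1.781 − 0.933·log₁₀(100 − 87) = 0.74169.
t = T_v·H_d²/c_v = 0.74169×5.3²/2 = 10.42 years.

t ≈ 10.4 years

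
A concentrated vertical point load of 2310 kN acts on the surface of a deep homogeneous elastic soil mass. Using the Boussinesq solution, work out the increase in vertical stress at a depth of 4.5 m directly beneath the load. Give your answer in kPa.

Boussinesq vertical stress below a point load on an elastic half-space:
Δσ_z = 3P/(2πz²) · [1 + (r/z)²]^(−5/2)
r/z = 0/4.5 = 0; [1+(r/z)²]^(−5/2) = 1.
Δσ_z = 3×2310/(2π×4.5²) × 1 = 54.466 × 1 = 54.47 kPa

Δσ_z ≈ 54.5 kPa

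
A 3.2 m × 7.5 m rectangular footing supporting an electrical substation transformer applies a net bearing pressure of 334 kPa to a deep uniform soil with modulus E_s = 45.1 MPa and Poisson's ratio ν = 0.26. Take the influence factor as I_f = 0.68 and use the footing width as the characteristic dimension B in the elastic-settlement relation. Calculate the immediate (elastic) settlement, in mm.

Immediate (elastic) settlement: S_e = q·B·(1−ν²)/E_s · I_f.
E_s = 45.1 MPa = 45100 kPa.
S_e = 334 × 3.2 × (1 − 0.26²) / 45100 × 0.68
    = 334 × 3.2 × 0.9324 / 45100 × 0.68
    = 0.01503 m = 15.03 mm

S_e ≈ 15 mm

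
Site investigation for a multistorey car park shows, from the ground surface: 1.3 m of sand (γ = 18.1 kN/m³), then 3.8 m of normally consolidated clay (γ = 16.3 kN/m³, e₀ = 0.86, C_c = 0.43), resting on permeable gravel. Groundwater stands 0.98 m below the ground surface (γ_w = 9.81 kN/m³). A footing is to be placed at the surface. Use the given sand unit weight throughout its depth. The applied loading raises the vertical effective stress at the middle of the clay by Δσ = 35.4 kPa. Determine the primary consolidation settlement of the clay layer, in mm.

Mid-depth of clay below the ground surface: z = 1.3 + 3.8/2 = 3.2 m.
Total vertical stress at mid-clay: σ_v = 18.1×1.3 + 16.3×1.9 = 54.5 kPa.
Pore pressure: u = 9.81×(3.2 − 0.98) = 21.778 kPa.
Initial effective stress: σ'_0 = σ_v − u = 54.5 − 21.778 = 32.722 kPa.
Final effective stress: σ'_f = σ'_0 + Δσ = 32.722 + 35.4 = 68.122 kPa.
Normally consolidated clay, so the full stress increment lies on the virgin compression line:
S_c = C_c·H/(1+e₀)·log₁₀(σ'_f/σ'_0) = 0.43×3.8/(1+0.86)×log₁₀(68.122/32.722)
    = 0.87849 × 0.31845 = 0.2798 m

S_c ≈ 280 mm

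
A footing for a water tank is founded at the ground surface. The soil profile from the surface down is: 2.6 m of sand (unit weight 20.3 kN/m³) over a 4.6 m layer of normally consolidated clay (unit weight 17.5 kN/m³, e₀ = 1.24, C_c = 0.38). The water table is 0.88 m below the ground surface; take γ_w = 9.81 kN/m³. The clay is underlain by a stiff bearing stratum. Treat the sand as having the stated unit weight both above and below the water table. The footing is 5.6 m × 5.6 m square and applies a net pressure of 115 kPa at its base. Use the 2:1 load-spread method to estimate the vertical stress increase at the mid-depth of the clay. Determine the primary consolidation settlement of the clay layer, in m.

S_c ≈ 0.161 m

Mid-depth of clay below the ground surface: z = 2.6 + 4.6/2 = 4.9 m.
Total vertical stress at mid-clay: σ_v = 20.3×2.6 + 17.5×2.3 = 93.03 kPa.
Pore pressure: u = 9.81×(4.9 − 0.88) = 39.436 kPa.
Initial effective stress: σ'_0 = σ_v − u = 93.03 − 39.436 = 53.594 kPa.
Stress increase at mid-clay by the 2:1 spreading method:
Δσ = qBL/((B+z)(L+z)) = 115×5.6×5.6/((5.6+4.9)(5.6+4.9)) = 32.711 kPa
Final effective stress: σ'_f = σ'_0 + Δσ = 53.594 + 32.711 = 86.305 kPa.
Normally consolidated clay, so the full stress increment lies on the virgin compression line:
S_c = C_c·H/(1+e₀)·log₁₀(σ'_f/σ'_0) = 0.38×4.6/(1+1.24)×log₁₀(86.305/53.594)
    = 0.78036 × 0.20692 = 0.1615 m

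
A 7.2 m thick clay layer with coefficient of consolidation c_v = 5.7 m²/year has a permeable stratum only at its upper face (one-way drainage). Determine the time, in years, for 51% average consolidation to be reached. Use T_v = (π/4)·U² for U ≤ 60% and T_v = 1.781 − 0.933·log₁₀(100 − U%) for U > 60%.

t ≈ 1.86 years

Drainage path length: H_d = H = 7.2 m (single drainage).
U ≤ 60%: T_v = (π/4)·U² = (π/4)×0.51² = 0.20428.
t = T_v·H_d²/c_v = 0.20428×7.2²/5.7 = 1.858 years.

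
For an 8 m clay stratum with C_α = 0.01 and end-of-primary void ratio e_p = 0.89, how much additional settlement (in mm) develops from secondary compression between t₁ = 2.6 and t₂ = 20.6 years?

S_s ≈ 38 mm

Secondary compression: S_s = C_α·H/(1+e_p)·log₁₀(t₂/t₁)
S_s = 0.01×8/(1+0.89)×log₁₀(20.6/2.6)
    = 0.04233 × 0.8989 = 0.03805 m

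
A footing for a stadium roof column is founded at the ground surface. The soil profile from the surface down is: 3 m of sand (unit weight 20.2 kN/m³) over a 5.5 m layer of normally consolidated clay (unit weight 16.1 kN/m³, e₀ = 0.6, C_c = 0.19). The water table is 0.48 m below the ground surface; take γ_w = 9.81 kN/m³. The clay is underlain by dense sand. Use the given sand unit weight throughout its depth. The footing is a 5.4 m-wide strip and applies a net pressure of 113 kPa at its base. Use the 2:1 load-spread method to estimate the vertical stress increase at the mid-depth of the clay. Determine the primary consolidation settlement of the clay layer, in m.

Mid-depth of clay below the ground surface: z = 3 + 5.5/2 = 5.75 m.
Total vertical stress at mid-clay: σ_v = 20.2×3 + 16.1×2.75 = 104.88 kPa.
Pore pressure: u = 9.81×(5.75 − 0.48) = 51.699 kPa.
Initial effective stress: σ'_0 = σ_v − u = 104.88 − 51.699 = 53.181 kPa.
Stress increase at mid-clay by the 2:1 spreading method:
Δσ = qB/(B+z) = 113×5.4/(5.4+5.75) = 54.726 kPa
Final effective stress: σ'_f = σ'_0 + Δσ = 53.181 + 54.726 = 107.91 kPa.
Normally consolidated clay, so the full stress increment lies on the virgin compression line:
S_c = C_c·H/(1+e₀)·log₁₀(σ'_f/σ'_0) = 0.19×5.5/(1+0.6)×log₁₀(107.91/53.181)
    = 0.65312 × 0.30731 = 0.2007 m

S_c ≈ 0.201 m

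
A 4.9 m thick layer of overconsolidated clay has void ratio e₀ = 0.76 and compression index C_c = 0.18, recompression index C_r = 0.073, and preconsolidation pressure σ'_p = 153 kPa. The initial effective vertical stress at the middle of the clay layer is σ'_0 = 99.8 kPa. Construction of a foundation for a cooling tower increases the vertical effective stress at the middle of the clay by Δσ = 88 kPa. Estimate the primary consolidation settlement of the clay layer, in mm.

S_c ≈ 82.3 mm

Final effective stress: σ'_f = 99.8 + 88 = 187.8 kPa.
σ'_f = 187.8 > σ'_p = 153 kPa, so the stress path crosses the preconsolidation pressure — recompression up to σ'_p, then virgin compression beyond:
S_c = H/(1+e₀)·[C_r·log₁₀(σ'_p/σ'_0) + C_c·log₁₀(σ'_f/σ'_p)]
    = 4.9/1.76 × [0.073×log₁₀(153/99.8) + 0.18×log₁₀(187.8/153)]
    = 2.7841 × [0.013546 + 0.016021] = 0.08232 m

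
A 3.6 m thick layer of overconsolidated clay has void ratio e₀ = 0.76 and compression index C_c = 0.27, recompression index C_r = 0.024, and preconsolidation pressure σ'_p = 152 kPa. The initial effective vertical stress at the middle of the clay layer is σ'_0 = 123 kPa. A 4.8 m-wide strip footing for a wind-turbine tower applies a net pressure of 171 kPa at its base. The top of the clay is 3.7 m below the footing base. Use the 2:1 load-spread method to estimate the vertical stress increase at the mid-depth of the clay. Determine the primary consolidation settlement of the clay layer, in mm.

Mid-depth of clay below the footing base: z = 3.7 + 3.6/2 = 5.5 m.
Stress increase at mid-clay by the 2:1 spreading method:
Δσ = qB/(B+z) = 171×4.8/(4.8+5.5) = 79.689 kPa
Final effective stress: σ'_f = 123 + 79.689 = 202.69 kPa.
σ'_f = 202.69 > σ'_p = 152 kPa, so the stress path crosses the preconsolidation pressure — recompression up to σ'_p, then virgin compression beyond:
S_c = H/(1+e₀)·[C_r·log₁₀(σ'_p/σ'_0) + C_c·log₁₀(σ'_f/σ'_p)]
    = 3.6/1.76 × [0.024×log₁₀(152/123) + 0.27×log₁₀(202.69/152)]
    = 2.0455 × [0.0022065 + 0.033747] = 0.07354 m

S_c ≈ 73.5 mm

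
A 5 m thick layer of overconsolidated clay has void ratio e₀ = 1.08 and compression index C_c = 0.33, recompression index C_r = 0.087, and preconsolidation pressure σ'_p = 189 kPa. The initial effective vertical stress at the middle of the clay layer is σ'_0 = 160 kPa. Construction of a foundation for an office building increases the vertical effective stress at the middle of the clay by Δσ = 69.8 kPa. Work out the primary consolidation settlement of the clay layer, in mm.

S_c ≈ 82.5 mm

Final effective stress: σ'_f = 160 + 69.8 = 229.8 kPa.
σ'_f = 229.8 > σ'_p = 189 kPa, so the stress path crosses the preconsolidation pressure — recompression up to σ'_p, then virgin compression beyond:
S_c = H/(1+e₀)·[C_r·log₁₀(σ'_p/σ'_0) + C_c·log₁₀(σ'_f/σ'_p)]
    = 5/2.08 × [0.087×log₁₀(189/160) + 0.33×log₁₀(229.8/189)]
    = 2.4038 × [0.0062937 + 0.028013] = 0.08247 m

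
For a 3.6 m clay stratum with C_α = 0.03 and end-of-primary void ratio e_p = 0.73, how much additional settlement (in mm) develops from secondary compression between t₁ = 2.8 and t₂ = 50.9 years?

S_s ≈ 78.6 mm

Secondary compression: S_s = C_α·H/(1+e_p)·log₁₀(t₂/t₁)
S_s = 0.03×3.6/(1+0.73)×log₁₀(50.9/2.8)
    = 0.06243 × 1.26 = 0.07863 m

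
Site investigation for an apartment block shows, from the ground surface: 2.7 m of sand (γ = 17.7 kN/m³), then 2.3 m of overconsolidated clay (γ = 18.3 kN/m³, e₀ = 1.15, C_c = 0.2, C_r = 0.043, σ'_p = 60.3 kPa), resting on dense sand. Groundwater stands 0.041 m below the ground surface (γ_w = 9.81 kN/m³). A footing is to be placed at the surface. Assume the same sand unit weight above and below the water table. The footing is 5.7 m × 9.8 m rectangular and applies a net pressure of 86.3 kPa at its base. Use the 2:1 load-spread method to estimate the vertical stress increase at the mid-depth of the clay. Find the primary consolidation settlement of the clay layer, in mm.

Mid-depth of clay below the ground surface: z = 2.7 + 2.3/2 = 3.85 m.
Total vertical stress at mid-clay: σ_v = 17.7×2.7 + 18.3×1.15 = 68.835 kPa.
Pore pressure: u = 9.81×(3.85 − 0.041) = 37.366 kPa.
Initial effective stress: σ'_0 = σ_v − u = 68.835 − 37.366 = 31.469 kPa.
Stress increase at mid-clay by the 2:1 spreading method:
Δσ = qBL/((B+z)(L+z)) = 86.3×5.7×9.8/((5.7+3.85)(9.8+3.85)) = 36.981 kPa
Final effective stress: σ'_f = 31.469 + 36.981 = 68.45 kPa.
σ'_f = 68.45 > σ'_p = 60.3 kPa, so the stress path crosses the preconsolidation pressure — recompression up to σ'_p, then virgin compression beyond:
S_c = H/(1+e₀)·[C_r·log₁₀(σ'_p/σ'_0) + C_c·log₁₀(σ'_f/σ'_p)]
    = 2.3/2.15 × [0.043×log₁₀(60.3/31.469) + 0.2×log₁₀(68.45/60.3)]
    = 1.0698 × [0.012145 + 0.011011] = 0.02477 m

S_c ≈ 24.8 mm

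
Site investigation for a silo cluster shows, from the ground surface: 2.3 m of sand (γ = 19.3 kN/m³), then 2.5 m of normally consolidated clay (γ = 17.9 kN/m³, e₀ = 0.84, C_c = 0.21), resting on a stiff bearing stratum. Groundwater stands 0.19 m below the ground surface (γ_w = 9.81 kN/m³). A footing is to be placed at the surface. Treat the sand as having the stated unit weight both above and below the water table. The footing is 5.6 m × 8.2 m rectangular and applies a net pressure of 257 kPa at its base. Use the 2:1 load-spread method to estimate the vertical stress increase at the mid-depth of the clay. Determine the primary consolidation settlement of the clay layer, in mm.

S_c ≈ 179 mm

Mid-depth of clay below the ground surface: z = 2.3 + 2.5/2 = 3.55 m.
Total vertical stress at mid-clay: σ_v = 19.3×2.3 + 17.9×1.25 = 66.765 kPa.
Pore pressure: u = 9.81×(3.55 − 0.19) = 32.962 kPa.
Initial effective stress: σ'_0 = σ_v − u = 66.765 − 32.962 = 33.803 kPa.
Stress increase at mid-clay by the 2:1 spreading method:
Δσ = qBL/((B+z)(L+z)) = 257×5.6×8.2/((5.6+3.55)(8.2+3.55)) = 109.77 kPa
Final effective stress: σ'_f = σ'_0 + Δσ = 33.803 + 109.77 = 143.57 kPa.
Normally consolidated clay, so the full stress increment lies on the virgin compression line:
S_c = C_c·H/(1+e₀)·log₁₀(σ'_f/σ'_0) = 0.21×2.5/(1+0.84)×log₁₀(143.57/33.803)
    = 0.28533 × 0.62811 = 0.1792 m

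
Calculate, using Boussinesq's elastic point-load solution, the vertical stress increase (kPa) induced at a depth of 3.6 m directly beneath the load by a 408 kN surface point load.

Boussinesq vertical stress below a point load on an elastic half-space:
Δσ_z = 3P/(2πz²) · [1 + (r/z)²]^(−5/2)
r/z = 0/3.6 = 0; [1+(r/z)²]^(−5/2) = 1.
Δσ_z = 3×408/(2π×3.6²) × 1 = 15.031 × 1 = 15.03 kPa

Δσ_z ≈ 15 kPa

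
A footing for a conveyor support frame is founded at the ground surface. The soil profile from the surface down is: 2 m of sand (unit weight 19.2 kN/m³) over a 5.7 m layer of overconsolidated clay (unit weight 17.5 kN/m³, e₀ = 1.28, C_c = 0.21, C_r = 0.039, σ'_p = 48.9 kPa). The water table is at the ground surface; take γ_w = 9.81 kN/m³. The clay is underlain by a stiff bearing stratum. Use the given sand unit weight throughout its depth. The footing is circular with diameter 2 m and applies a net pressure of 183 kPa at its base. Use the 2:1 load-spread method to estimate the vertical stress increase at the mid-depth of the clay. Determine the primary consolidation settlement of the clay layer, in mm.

Mid-depth of clay below the ground surface: z = 2 + 5.7/2 = 4.85 m.
Total vertical stress at mid-clay: σ_v = 19.2×2 + 17.5×2.85 = 88.275 kPa.
Pore pressure: u = 9.81×(4.85 − 0) = 47.578 kPa.
Initial effective stress: σ'_0 = σ_v − u = 88.275 − 47.578 = 40.697 kPa.
Stress increase at mid-clay by the 2:1 spreading method:
Δσ ≈ qD²/(D+z)² = 183×2²/(2+4.85)² = 15.6 kPa
Final effective stress: σ'_f = 40.697 + 15.6 = 56.297 kPa.
σ'_f = 56.297 > σ'_p = 48.9 kPa, so the stress path crosses the preconsolidation pressure — recompression up to σ'_p, then virgin compression beyond:
S_c = H/(1+e₀)·[C_r·log₁₀(σ'_p/σ'_0) + C_c·log₁₀(σ'_f/σ'_p)]
    = 5.7/2.28 × [0.039×log₁₀(48.9/40.697) + 0.21×log₁₀(56.297/48.9)]
    = 2.5 × [0.0031101 + 0.012847] = 0.03989 m

S_c ≈ 39.9 mm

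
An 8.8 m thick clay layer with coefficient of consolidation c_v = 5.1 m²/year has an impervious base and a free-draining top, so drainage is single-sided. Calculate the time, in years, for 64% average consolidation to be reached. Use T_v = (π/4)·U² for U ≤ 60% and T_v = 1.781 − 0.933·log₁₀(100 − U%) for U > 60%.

t ≈ 5 years

Drainage path length: H_d = H = 8.8 m (single drainage).
U > 60%: T_v = 1.781 − 0.933·log₁₀(100 − 64) = 0.32897.
t = T_v·H_d²/c_v = 0.32897×8.8²/5.1 = 4.995 years.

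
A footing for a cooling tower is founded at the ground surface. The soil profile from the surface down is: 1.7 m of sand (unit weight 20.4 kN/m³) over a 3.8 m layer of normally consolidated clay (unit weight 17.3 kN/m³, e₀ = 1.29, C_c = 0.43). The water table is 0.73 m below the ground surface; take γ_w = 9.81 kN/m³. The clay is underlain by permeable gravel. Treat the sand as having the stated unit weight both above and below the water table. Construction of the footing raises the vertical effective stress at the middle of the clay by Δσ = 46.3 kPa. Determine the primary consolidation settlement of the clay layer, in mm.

S_c ≈ 241 mm

Mid-depth of clay below the ground surface: z = 1.7 + 3.8/2 = 3.6 m.
Total vertical stress at mid-clay: σ_v = 20.4×1.7 + 17.3×1.9 = 67.55 kPa.
Pore pressure: u = 9.81×(3.6 − 0.73) = 28.155 kPa.
Initial effective stress: σ'_0 = σ_v − u = 67.55 − 28.155 = 39.395 kPa.
Final effective stress: σ'_f = σ'_0 + Δσ = 39.395 + 46.3 = 85.695 kPa.
Normally consolidated clay, so the full stress increment lies on the virgin compression line:
S_c = C_c·H/(1+e₀)·log₁₀(σ'_f/σ'_0) = 0.43×3.8/(1+1.29)×log₁₀(85.695/39.395)
    = 0.71354 × 0.33751 = 0.2408 m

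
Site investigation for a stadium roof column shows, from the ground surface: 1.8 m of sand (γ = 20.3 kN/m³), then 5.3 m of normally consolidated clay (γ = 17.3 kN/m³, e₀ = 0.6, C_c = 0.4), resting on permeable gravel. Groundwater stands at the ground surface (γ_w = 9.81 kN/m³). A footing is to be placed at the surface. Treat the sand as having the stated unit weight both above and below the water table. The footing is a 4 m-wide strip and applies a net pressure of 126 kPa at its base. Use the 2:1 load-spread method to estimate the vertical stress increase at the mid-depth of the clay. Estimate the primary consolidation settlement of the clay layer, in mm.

S_c ≈ 536 mm

Mid-depth of clay below the ground surface: z = 1.8 + 5.3/2 = 4.45 m.
Total vertical stress at mid-clay: σ_v = 20.3×1.8 + 17.3×2.65 = 82.385 kPa.
Pore pressure: u = 9.81×(4.45 − 0) = 43.655 kPa.
Initial effective stress: σ'_0 = σ_v − u = 82.385 − 43.655 = 38.73 kPa.
Stress increase at mid-clay by the 2:1 spreading method:
Δσ = qB/(B+z) = 126×4/(4+4.45) = 59.645 kPa
Final effective stress: σ'_f = σ'_0 + Δσ = 38.73 + 59.645 = 98.375 kPa.
Normally consolidated clay, so the full stress increment lies on the virgin compression line:
S_c = C_c·H/(1+e₀)·log₁₀(σ'_f/σ'_0) = 0.4×5.3/(1+0.6)×log₁₀(98.375/38.73)
    = 1.325 × 0.40484 = 0.5364 m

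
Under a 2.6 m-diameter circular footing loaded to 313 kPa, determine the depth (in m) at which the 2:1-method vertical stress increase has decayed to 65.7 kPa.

2:1 spreading — at depth z the loaded area has grown by z in each plan dimension:
qD²/(D+z)² = Δσ_z ⇒ z = D(√(q/Δσ_z) − 1) = 2.6×(√(313/65.7) − 1) = 3.075 m

z ≈ 3.07 m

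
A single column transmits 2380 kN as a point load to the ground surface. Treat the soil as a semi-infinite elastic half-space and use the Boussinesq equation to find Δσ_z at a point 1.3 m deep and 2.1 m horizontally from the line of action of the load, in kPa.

Boussinesq vertical stress below a point load on an elastic half-space:
Δσ_z = 3P/(2πz²) · [1 + (r/z)²]^(−5/2)
r/z = 2.1/1.3 = 1.6154; [1+(r/z)²]^(−5/2) = 0.040401.
Δσ_z = 3×2380/(2π×1.3²) × 0.040401 = 672.41 × 0.040401 = 27.17 kPa

Δσ_z ≈ 27.2 kPa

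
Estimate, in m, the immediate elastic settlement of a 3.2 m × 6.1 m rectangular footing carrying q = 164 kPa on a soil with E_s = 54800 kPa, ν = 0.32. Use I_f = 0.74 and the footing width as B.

S_e ≈ 0.00636 m

Immediate (elastic) settlement: S_e = q·B·(1−ν²)/E_s · I_f.
S_e = 164 × 3.2 × (1 − 0.32²) / 54800 × 0.74
    = 164 × 3.2 × 0.8976 / 54800 × 0.74
    = 0.006361 m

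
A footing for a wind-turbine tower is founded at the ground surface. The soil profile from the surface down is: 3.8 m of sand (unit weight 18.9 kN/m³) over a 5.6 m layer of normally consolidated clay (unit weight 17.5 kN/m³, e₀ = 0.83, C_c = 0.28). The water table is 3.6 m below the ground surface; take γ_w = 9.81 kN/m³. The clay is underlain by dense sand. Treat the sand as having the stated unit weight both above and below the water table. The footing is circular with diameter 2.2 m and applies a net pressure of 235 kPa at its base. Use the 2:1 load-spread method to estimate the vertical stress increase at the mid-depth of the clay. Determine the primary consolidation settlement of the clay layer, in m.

S_c ≈ 0.0555 m

Mid-depth of clay below the ground surface: z = 3.8 + 5.6/2 = 6.6 m.
Total vertical stress at mid-clay: σ_v = 18.9×3.8 + 17.5×2.8 = 120.82 kPa.
Pore pressure: u = 9.81×(6.6 − 3.6) = 29.43 kPa.
Initial effective stress: σ'_0 = σ_v − u = 120.82 − 29.43 = 91.39 kPa.
Stress increase at mid-clay by the 2:1 spreading method:
Δσ ≈ qD²/(D+z)² = 235×2.2²/(2.2+6.6)² = 14.687 kPa
Final effective stress: σ'_f = σ'_0 + Δσ = 91.39 + 14.687 = 106.08 kPa.
Normally consolidated clay, so the full stress increment lies on the virgin compression line:
S_c = C_c·H/(1+e₀)·log₁₀(σ'_f/σ'_0) = 0.28×5.6/(1+0.83)×log₁₀(106.08/91.39)
    = 0.85683 × 0.064735 = 0.05547 m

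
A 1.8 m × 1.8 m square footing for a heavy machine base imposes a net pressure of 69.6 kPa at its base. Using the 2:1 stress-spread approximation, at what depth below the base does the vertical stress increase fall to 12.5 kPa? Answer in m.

z ≈ 2.45 m

2:1 spreading — at depth z the loaded area has grown by z in each plan dimension:
qB²/(B+z)² = Δσ_z ⇒ z = B(√(q/Δσ_z) − 1) = 1.8×(√(69.6/12.5) − 1) = 2.447 m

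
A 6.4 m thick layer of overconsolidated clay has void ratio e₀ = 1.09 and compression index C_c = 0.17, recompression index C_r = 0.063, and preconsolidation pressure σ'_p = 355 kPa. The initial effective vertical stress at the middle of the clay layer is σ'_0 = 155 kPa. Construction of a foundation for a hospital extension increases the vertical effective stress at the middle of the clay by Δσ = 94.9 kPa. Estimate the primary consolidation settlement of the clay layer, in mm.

Final effective stress: σ'_f = 155 + 94.9 = 249.9 kPa.
σ'_f = 249.9 ≤ σ'_p = 355 kPa, so the clay remains overconsolidated and only the recompression index applies:
S_c = C_r·H/(1+e₀)·log₁₀(σ'_f/σ'_0) = 0.063×6.4/2.09×log₁₀(249.9/155)
    = 0.19292 × 0.20743 = 0.04002 m

S_c ≈ 40 mm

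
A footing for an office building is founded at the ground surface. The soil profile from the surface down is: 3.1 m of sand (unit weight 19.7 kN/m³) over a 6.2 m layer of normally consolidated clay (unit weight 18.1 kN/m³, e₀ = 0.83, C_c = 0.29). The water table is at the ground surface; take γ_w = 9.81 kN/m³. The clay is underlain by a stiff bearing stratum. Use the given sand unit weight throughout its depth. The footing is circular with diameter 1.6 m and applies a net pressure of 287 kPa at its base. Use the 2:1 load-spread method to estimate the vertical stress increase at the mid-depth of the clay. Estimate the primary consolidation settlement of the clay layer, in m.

S_c ≈ 0.0828 m

Mid-depth of clay below the ground surface: z = 3.1 + 6.2/2 = 6.2 m.
Total vertical stress at mid-clay: σ_v = 19.7×3.1 + 18.1×3.1 = 117.18 kPa.
Pore pressure: u = 9.81×(6.2 − 0) = 60.822 kPa.
Initial effective stress: σ'_0 = σ_v − u = 117.18 − 60.822 = 56.358 kPa.
Stress increase at mid-clay by the 2:1 spreading method:
Δσ ≈ qD²/(D+z)² = 287×1.6²/(1.6+6.2)² = 12.076 kPa
Final effective stress: σ'_f = σ'_0 + Δσ = 56.358 + 12.076 = 68.434 kPa.
Normally consolidated clay, so the full stress increment lies on the virgin compression line:
S_c = C_c·H/(1+e₀)·log₁₀(σ'_f/σ'_0) = 0.29×6.2/(1+0.83)×log₁₀(68.434/56.358)
    = 0.98251 × 0.084316 = 0.08284 m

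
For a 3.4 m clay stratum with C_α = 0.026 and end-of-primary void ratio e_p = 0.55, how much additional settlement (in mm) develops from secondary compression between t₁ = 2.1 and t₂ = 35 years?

S_s ≈ 69.7 mm

Secondary compression: S_s = C_α·H/(1+e_p)·log₁₀(t₂/t₁)
S_s = 0.026×3.4/(1+0.55)×log₁₀(35/2.1)
    = 0.05703 × 1.222 = 0.06968 m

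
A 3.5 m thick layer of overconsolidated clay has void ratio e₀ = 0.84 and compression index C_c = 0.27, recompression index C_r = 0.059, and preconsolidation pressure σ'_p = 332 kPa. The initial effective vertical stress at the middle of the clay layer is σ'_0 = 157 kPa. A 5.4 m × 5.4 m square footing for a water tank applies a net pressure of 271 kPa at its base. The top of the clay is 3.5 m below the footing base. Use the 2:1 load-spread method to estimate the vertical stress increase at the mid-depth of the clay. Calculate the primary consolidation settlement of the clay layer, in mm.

S_c ≈ 17.9 mm

Mid-depth of clay below the footing base: z = 3.5 + 3.5/2 = 5.25 m.
Stress increase at mid-clay by the 2:1 spreading method:
Δσ = qBL/((B+z)(L+z)) = 271×5.4×5.4/((5.4+5.25)(5.4+5.25)) = 69.672 kPa
Final effective stress: σ'_f = 157 + 69.672 = 226.67 kPa.
σ'_f = 226.67 ≤ σ'_p = 332 kPa, so the clay remains overconsolidated and only the recompression index applies:
S_c = C_r·H/(1+e₀)·log₁₀(σ'_f/σ'_0) = 0.059×3.5/1.84×log₁₀(226.67/157)
    = 0.11223 × 0.15949 = 0.0179 m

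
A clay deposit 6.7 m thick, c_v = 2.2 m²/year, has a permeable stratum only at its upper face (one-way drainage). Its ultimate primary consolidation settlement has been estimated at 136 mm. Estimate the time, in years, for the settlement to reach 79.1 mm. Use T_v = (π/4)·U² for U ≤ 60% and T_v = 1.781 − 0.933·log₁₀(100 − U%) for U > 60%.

Drainage path length: H_d = H = 6.7 m (single drainage).
U = S(t)/S_ult = 79.1/136 = 0.5816.
U ≤ 60%: T_v = (π/4)·U² = (π/4)×0.58162² = 0.26568.
t = T_v·H_d²/c_v = 0.26568×6.7²/2.2 = 5.421 years.

t ≈ 5.42 years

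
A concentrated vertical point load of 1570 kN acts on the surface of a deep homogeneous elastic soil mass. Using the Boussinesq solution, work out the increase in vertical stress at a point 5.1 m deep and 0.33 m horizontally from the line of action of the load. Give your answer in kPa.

Δσ_z ≈ 28.5 kPa

Boussinesq vertical stress below a point load on an elastic half-space:
Δσ_z = 3P/(2πz²) · [1 + (r/z)²]^(−5/2)
r/z = 0.33/5.1 = 0.064706; [1+(r/z)²]^(−5/2) = 0.98961.
Δσ_z = 3×1570/(2π×5.1²) × 0.98961 = 28.82 × 0.98961 = 28.52 kPa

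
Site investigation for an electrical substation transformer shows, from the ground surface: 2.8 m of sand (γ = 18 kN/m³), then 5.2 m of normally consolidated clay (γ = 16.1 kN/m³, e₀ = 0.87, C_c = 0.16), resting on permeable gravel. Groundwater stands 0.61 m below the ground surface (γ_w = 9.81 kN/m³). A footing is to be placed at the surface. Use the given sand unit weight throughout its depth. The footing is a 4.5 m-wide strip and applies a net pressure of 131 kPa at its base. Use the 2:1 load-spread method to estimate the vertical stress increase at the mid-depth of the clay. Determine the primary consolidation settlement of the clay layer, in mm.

S_c ≈ 162 mm

Mid-depth of clay below the ground surface: z = 2.8 + 5.2/2 = 5.4 m.
Total vertical stress at mid-clay: σ_v = 18×2.8 + 16.1×2.6 = 92.26 kPa.
Pore pressure: u = 9.81×(5.4 − 0.61) = 46.99 kPa.
Initial effective stress: σ'_0 = σ_v − u = 92.26 − 46.99 = 45.27 kPa.
Stress increase at mid-clay by the 2:1 spreading method:
Δσ = qB/(B+z) = 131×4.5/(4.5+5.4) = 59.545 kPa
Final effective stress: σ'_f = σ'_0 + Δσ = 45.27 + 59.545 = 104.81 kPa.
Normally consolidated clay, so the full stress increment lies on the virgin compression line:
S_c = C_c·H/(1+e₀)·log₁₀(σ'_f/σ'_0) = 0.16×5.2/(1+0.87)×log₁₀(104.81/45.27)
    = 0.44492 × 0.36459 = 0.1622 m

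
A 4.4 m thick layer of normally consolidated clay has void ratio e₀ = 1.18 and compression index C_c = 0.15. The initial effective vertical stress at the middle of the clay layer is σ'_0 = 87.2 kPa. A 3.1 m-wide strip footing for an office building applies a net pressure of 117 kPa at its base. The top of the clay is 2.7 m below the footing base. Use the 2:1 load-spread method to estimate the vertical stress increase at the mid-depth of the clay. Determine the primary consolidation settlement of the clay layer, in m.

S_c ≈ 0.055 m

Mid-depth of clay below the footing base: z = 2.7 + 4.4/2 = 4.9 m.
Stress increase at mid-clay by the 2:1 spreading method:
Δσ = qB/(B+z) = 117×3.1/(3.1+4.9) = 45.337 kPa
Final effective stress: σ'_f = σ'_0 + Δσ = 87.2 + 45.337 = 132.54 kPa.
Normally consolidated clay, so the full stress increment lies on the virgin compression line:
S_c = C_c·H/(1+e₀)·log₁₀(σ'_f/σ'_0) = 0.15×4.4/(1+1.18)×log₁₀(132.54/87.2)
    = 0.30275 × 0.18183 = 0.05505 m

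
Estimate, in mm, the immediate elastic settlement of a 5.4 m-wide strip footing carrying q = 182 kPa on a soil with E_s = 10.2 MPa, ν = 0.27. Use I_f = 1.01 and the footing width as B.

Immediate (elastic) settlement: S_e = q·B·(1−ν²)/E_s · I_f.
E_s = 10.2 MPa = 10200 kPa.
S_e = 182 × 5.4 × (1 − 0.27²) / 10200 × 1.01
    = 182 × 5.4 × 0.9271 / 10200 × 1.01
    = 0.09022 m = 90.22 mm

S_e ≈ 90.2 mm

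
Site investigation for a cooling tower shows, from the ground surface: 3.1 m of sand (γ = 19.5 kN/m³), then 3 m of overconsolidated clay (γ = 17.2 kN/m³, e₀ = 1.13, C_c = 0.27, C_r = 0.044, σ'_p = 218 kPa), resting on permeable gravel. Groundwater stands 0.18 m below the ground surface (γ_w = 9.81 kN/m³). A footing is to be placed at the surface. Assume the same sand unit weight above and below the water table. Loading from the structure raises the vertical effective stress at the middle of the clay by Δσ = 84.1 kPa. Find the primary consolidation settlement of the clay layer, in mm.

S_c ≈ 29.2 mm

Mid-depth of clay below the ground surface: z = 3.1 + 3/2 = 4.6 m.
Total vertical stress at mid-clay: σ_v = 19.5×3.1 + 17.2×1.5 = 86.25 kPa.
Pore pressure: u = 9.81×(4.6 − 0.18) = 43.36 kPa.
Initial effective stress: σ'_0 = σ_v − u = 86.25 − 43.36 = 42.89 kPa.
Final effective stress: σ'_f = 42.89 + 84.1 = 126.99 kPa.
σ'_f = 126.99 ≤ σ'_p = 218 kPa, so the clay remains overconsolidated and only the recompression index applies:
S_c = C_r·H/(1+e₀)·log₁₀(σ'_f/σ'_0) = 0.044×3/2.13×log₁₀(126.99/42.89)
    = 0.061974 × 0.47141 = 0.02922 m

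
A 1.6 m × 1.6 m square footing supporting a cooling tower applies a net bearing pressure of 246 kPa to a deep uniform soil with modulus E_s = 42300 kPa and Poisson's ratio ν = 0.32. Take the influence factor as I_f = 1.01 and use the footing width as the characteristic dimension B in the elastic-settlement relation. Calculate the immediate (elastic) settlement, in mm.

S_e ≈ 8.44 mm

Immediate (elastic) settlement: S_e = q·B·(1−ν²)/E_s · I_f.
S_e = 246 × 1.6 × (1 − 0.32²) / 42300 × 1.01
    = 246 × 1.6 × 0.8976 / 42300 × 1.01
    = 0.008436 m = 8.436 mm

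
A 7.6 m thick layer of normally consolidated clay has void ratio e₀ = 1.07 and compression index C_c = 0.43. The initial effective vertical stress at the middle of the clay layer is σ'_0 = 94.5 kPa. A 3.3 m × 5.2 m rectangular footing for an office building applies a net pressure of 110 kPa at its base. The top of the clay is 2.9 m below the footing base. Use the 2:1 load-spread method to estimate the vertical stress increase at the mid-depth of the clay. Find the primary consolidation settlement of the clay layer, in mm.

Mid-depth of clay below the footing base: z = 2.9 + 7.6/2 = 6.7 m.
Stress increase at mid-clay by the 2:1 spreading method:
Δσ = qBL/((B+z)(L+z)) = 110×3.3×5.2/((3.3+6.7)(5.2+6.7)) = 15.862 kPa
Final effective stress: σ'_f = σ'_0 + Δσ = 94.5 + 15.862 = 110.36 kPa.
Normally consolidated clay, so the full stress increment lies on the virgin compression line:
S_c = C_c·H/(1+e₀)·log₁₀(σ'_f/σ'_0) = 0.43×7.6/(1+1.07)×log₁₀(110.36/94.5)
    = 1.5787 × 0.06738 = 0.1064 m

S_c ≈ 106 mm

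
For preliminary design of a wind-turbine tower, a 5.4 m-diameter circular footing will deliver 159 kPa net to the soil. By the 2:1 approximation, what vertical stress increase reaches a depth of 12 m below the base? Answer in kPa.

Δσ_z ≈ 15.3 kPa

By the 2:1 method the load spreads at 1 horizontal : 2 vertical, so at depth z the loaded area has grown by z in each plan dimension:
Δσ ≈ qD²/(D+z)² = 159×5.4²/(5.4+12)² = 15.314 kPa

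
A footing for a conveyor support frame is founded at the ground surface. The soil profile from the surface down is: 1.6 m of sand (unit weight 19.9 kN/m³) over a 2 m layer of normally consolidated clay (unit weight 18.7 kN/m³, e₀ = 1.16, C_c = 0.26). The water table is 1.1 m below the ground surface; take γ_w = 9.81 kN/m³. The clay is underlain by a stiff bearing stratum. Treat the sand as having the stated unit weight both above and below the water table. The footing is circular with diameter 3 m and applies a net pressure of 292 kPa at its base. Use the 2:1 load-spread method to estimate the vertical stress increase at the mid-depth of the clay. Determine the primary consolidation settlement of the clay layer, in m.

Mid-depth of clay below the ground surface: z = 1.6 + 2/2 = 2.6 m.
Total vertical stress at mid-clay: σ_v = 19.9×1.6 + 18.7×1 = 50.54 kPa.
Pore pressure: u = 9.81×(2.6 − 1.1) = 14.715 kPa.
Initial effective stress: σ'_0 = σ_v − u = 50.54 − 14.715 = 35.825 kPa.
Stress increase at mid-clay by the 2:1 spreading method:
Δσ ≈ qD²/(D+z)² = 292×3²/(3+2.6)² = 83.801 kPa
Final effective stress: σ'_f = σ'_0 + Δσ = 35.825 + 83.801 = 119.63 kPa.
Normally consolidated clay, so the full stress increment lies on the virgin compression line:
S_c = C_c·H/(1+e₀)·log₁₀(σ'_f/σ'_0) = 0.26×2/(1+1.16)×log₁₀(119.63/35.825)
    = 0.24074 × 0.52365 = 0.1261 m

S_c ≈ 0.126 m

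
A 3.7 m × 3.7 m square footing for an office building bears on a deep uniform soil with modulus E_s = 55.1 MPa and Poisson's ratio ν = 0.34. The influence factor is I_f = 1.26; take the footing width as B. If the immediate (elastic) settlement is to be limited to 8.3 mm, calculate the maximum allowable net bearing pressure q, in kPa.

q ≈ 111 kPa

E_s = 55.1 MPa = 55100 kPa.
S_e = q·B·(1−ν²)/E_s · I_f  ⇒  q = S_e·E_s / (B·(1−ν²)·I_f).
q = 0.0083 × 55100 / (3.7 × 0.8844 × 1.26) = 110.9 kPa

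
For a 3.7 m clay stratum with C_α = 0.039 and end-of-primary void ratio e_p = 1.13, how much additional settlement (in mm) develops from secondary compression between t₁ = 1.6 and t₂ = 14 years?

Secondary compression: S_s = C_α·H/(1+e_p)·log₁₀(t₂/t₁)
S_s = 0.039×3.7/(1+1.13)×log₁₀(14/1.6)
    = 0.06775 × 0.942 = 0.06382 m

S_s ≈ 63.8 mm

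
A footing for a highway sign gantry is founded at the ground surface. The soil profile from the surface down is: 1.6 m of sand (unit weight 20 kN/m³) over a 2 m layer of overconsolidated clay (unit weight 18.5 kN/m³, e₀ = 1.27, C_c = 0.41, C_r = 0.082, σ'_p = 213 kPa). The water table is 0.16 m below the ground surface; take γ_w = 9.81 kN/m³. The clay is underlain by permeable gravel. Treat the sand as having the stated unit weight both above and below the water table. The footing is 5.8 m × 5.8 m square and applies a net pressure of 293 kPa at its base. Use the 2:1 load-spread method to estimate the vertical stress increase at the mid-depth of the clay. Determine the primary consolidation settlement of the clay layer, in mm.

Mid-depth of clay below the ground surface: z = 1.6 + 2/2 = 2.6 m.
Total vertical stress at mid-clay: σ_v = 20×1.6 + 18.5×1 = 50.5 kPa.
Pore pressure: u = 9.81×(2.6 − 0.16) = 23.936 kPa.
Initial effective stress: σ'_0 = σ_v − u = 50.5 − 23.936 = 26.564 kPa.
Stress increase at mid-clay by the 2:1 spreading method:
Δσ = qBL/((B+z)(L+z)) = 293×5.8×5.8/((5.8+2.6)(5.8+2.6)) = 139.69 kPa
Final effective stress: σ'_f = 26.564 + 139.69 = 166.25 kPa.
σ'_f = 166.25 ≤ σ'_p = 213 kPa, so the clay remains overconsolidated and only the recompression index applies:
S_c = C_r·H/(1+e₀)·log₁₀(σ'_f/σ'_0) = 0.082×2/2.27×log₁₀(166.25/26.564)
    = 0.072247 × 0.79647 = 0.05754 m

S_c ≈ 57.5 mm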